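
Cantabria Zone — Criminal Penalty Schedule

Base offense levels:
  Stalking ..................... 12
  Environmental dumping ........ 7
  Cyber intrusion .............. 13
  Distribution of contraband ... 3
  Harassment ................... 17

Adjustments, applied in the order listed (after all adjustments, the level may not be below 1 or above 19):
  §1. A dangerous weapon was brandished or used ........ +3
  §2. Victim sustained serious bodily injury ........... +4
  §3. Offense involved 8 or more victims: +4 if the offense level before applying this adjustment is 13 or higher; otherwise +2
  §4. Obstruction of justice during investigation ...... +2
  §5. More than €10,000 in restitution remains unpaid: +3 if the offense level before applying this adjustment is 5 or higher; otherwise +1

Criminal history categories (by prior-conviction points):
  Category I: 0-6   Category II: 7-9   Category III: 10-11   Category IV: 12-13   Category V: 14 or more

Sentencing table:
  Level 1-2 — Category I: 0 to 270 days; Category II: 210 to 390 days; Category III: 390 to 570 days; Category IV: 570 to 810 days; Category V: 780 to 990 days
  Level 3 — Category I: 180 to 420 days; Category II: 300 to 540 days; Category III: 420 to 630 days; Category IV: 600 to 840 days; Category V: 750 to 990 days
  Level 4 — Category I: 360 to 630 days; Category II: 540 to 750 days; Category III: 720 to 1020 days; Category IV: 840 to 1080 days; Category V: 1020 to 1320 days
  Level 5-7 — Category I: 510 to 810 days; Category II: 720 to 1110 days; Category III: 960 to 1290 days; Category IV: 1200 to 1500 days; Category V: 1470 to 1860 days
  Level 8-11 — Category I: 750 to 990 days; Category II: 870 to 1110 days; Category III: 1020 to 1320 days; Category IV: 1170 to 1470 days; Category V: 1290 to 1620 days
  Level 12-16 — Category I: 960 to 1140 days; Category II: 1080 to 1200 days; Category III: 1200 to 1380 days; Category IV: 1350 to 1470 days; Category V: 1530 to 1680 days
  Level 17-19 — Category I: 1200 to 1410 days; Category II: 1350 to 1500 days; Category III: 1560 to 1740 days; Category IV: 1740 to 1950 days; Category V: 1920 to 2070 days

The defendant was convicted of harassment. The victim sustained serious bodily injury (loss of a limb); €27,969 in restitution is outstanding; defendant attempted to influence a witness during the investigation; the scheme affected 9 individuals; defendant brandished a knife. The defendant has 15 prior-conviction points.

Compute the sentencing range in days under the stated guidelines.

1920-2070 days

Base offense level for harassment: 17.
§1 applies: 17 + 3 = 20.
§2 applies: 20 + 4 = 24.
§3 applies (level before this adjustment is 24 ≥ 13, so +4): 24 + 4 = 28.
§4 applies: 28 + 2 = 30.
§5 applies (level before this adjustment is 30 ≥ 5, so +3): 30 + 3 = 33.
Level 33 exceeds the maximum of 19; capped at 19.
Final offense level: 19.
Criminal history: 15 prior points → Category V (14+).
Level 19 falls in the 17-19 band.
Grid: Level 17-19 × Category V = 1920-2070 days.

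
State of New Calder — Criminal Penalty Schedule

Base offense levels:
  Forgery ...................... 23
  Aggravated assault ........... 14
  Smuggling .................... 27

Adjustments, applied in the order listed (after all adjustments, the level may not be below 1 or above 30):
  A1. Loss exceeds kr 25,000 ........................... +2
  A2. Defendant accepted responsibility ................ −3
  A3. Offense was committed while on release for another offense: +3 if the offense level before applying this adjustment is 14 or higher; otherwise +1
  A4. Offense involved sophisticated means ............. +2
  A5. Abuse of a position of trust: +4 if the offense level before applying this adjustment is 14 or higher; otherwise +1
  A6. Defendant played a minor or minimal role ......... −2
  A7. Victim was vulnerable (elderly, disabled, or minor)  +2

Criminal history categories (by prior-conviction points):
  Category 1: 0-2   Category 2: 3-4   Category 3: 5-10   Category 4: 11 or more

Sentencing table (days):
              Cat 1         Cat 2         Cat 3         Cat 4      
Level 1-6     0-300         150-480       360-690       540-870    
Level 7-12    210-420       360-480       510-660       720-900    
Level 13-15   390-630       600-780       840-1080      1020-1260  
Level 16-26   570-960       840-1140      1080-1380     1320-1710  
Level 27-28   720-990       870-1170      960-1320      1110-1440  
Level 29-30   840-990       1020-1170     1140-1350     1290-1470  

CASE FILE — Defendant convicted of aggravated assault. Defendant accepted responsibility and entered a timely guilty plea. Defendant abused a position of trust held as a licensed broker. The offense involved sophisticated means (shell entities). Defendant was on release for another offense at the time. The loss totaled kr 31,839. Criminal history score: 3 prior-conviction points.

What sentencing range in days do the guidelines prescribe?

Base offense level for aggravated assault: 14.
A1 applies: 14 + 2 = 16.
A2 applies: 16 − 3 = 13.
A3 applies (level before this adjustment is 13 < 14, so +1): 13 + 1 = 14.
A4 applies: 14 + 2 = 16.
A5 applies (level before this adjustment is 16 ≥ 14, so +4): 16 + 4 = 20.
Final offense level: 20.
Criminal history: 3 prior points → Category 2 (3-4).
Level 20 falls in the 16-26 band.
Grid: Level 16-26 × Category 2 = 840-1140 days.

840-1140 days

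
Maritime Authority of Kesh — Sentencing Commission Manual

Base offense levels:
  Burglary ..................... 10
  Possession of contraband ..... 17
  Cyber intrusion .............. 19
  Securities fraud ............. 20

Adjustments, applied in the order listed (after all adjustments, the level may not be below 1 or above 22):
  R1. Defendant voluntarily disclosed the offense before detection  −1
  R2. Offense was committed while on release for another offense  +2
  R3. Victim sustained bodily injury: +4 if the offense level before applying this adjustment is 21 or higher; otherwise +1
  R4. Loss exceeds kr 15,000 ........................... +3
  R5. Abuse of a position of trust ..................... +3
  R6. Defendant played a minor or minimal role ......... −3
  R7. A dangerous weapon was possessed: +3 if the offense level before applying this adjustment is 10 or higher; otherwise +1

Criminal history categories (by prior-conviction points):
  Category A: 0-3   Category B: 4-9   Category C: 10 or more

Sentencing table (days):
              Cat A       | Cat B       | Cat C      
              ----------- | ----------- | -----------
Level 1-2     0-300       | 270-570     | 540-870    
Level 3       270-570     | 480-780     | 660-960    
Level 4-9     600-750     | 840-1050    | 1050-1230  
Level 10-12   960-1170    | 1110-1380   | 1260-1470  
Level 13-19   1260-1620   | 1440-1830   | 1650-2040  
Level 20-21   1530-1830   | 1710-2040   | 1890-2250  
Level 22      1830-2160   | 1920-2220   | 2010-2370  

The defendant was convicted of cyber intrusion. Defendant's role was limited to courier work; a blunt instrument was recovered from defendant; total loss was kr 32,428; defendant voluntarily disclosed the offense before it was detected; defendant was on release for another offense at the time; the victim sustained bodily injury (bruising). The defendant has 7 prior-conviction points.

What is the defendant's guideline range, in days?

1920-2220 days

Base offense level for cyber intrusion: 19.
R1 applies: 19 − 1 = 18.
R2 applies: 18 + 2 = 20.
R3 applies (level before this adjustment is 20 < 21, so +1): 20 + 1 = 21.
R4 applies: 21 + 3 = 24.
R6 applies: 24 − 3 = 21.
R7 applies (level before this adjustment is 21 ≥ 10, so +3): 21 + 3 = 24.
Level 24 exceeds the maximum of 22; capped at 22.
Final offense level: 22.
Criminal history: 7 prior points → Category B (4-9).
Level 22 falls in the 22 band.
Grid: Level 22 × Category B = 1920-2220 days.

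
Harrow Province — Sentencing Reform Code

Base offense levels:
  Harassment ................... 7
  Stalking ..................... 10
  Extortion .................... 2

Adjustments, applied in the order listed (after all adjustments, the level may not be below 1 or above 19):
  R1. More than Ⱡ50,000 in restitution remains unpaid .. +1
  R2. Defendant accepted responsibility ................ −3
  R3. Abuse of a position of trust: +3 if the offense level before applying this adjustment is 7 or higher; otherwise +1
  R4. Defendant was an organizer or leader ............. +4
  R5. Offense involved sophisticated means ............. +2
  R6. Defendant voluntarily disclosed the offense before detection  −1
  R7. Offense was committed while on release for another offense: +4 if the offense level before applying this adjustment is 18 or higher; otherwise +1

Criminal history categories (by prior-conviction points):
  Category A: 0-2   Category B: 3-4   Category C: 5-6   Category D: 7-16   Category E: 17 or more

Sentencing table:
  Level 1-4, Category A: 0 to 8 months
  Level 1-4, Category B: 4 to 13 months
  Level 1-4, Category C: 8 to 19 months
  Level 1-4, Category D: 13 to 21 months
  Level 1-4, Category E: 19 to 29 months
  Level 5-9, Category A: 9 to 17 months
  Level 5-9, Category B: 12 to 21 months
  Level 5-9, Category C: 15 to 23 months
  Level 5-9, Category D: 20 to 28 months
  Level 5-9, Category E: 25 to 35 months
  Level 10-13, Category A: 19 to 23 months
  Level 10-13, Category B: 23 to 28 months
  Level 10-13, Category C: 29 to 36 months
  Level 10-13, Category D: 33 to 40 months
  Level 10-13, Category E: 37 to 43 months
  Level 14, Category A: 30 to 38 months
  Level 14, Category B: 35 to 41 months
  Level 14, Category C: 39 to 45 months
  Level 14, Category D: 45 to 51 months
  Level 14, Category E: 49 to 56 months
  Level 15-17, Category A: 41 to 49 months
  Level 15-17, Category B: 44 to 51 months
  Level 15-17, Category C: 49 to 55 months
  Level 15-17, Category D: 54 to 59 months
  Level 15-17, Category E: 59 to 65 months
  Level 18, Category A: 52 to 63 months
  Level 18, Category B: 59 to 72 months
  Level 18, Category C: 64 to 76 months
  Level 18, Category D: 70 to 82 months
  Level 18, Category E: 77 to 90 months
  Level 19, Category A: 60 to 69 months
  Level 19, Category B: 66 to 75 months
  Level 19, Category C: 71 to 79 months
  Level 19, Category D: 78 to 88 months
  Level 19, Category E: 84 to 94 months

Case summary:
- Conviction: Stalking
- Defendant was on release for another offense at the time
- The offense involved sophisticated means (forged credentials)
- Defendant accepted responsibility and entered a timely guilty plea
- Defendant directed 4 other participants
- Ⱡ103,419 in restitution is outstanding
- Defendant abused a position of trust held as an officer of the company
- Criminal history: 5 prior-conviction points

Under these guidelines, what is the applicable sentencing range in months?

64-76 months

Base offense level for stalking: 10.
R1 applies: 10 + 1 = 11.
R2 applies: 11 − 3 = 8.
R3 applies (level before this adjustment is 8 ≥ 7, so +3): 8 + 3 = 11.
R4 applies: 11 + 4 = 15.
R5 applies: 15 + 2 = 17.
R6 does not apply.
R7 applies (level before this adjustment is 17 < 18, so +1): 17 + 1 = 18.
Final offense level: 18.
Criminal history: 5 prior points → Category C (5-6).
Level 18 falls in the 18 band.
Grid: Level 18 × Category C = 64-76 months.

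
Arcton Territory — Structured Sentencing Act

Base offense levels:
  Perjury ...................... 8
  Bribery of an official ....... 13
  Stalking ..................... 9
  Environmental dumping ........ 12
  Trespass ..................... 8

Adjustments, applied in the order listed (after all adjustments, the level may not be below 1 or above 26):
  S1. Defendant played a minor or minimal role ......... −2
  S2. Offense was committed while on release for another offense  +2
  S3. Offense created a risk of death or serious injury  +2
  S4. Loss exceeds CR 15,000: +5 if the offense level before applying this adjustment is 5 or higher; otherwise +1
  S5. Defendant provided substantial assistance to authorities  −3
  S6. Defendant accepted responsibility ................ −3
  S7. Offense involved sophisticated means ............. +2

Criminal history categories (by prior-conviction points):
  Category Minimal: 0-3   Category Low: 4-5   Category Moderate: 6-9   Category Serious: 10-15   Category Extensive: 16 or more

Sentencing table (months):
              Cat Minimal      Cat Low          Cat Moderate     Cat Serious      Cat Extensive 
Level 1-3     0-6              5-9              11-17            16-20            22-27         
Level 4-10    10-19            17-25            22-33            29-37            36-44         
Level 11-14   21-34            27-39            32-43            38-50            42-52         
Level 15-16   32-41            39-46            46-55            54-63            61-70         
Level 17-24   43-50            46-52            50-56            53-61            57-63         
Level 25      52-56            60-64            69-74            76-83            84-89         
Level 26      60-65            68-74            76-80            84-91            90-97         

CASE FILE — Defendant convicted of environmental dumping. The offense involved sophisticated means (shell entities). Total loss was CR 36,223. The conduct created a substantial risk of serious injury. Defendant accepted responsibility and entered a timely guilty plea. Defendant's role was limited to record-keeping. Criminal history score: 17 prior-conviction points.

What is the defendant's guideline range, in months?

61-70 months

Base offense level for environmental dumping: 12.
S1 applies: 12 − 2 = 10.
S3 applies: 10 + 2 = 12.
S4 applies (level before this adjustment is 12 ≥ 5, so +5): 12 + 5 = 17.
S5 does not apply.
S6 applies: 17 − 3 = 14.
S7 applies: 14 + 2 = 16.
Final offense level: 16.
Criminal history: 17 prior points → Category Extensive (16+).
Level 16 falls in the 15-16 band.
Grid: Level 15-16 × Category Extensive = 61-70 months.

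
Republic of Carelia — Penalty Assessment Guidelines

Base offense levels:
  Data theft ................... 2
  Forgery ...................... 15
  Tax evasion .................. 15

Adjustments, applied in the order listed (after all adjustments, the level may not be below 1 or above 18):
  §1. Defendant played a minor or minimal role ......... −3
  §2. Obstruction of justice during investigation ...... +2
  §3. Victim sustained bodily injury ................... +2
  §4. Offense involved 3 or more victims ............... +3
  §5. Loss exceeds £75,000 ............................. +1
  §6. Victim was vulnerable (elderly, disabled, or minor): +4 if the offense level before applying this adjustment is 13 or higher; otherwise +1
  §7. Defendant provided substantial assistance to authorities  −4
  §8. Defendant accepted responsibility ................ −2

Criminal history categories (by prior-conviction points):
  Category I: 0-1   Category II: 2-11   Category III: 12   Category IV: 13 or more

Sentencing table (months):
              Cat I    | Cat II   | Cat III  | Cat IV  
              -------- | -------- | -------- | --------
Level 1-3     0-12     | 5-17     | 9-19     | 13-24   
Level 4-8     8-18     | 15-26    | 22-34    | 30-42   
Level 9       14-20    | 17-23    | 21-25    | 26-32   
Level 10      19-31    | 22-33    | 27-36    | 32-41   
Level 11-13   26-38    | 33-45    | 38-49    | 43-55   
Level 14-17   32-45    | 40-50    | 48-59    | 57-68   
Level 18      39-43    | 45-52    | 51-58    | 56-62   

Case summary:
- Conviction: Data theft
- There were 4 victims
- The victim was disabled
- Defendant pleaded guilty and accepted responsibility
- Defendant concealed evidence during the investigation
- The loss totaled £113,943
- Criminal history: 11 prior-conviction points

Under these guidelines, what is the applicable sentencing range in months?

Base offense level for data theft: 2.
§2 applies: 2 + 2 = 4.
§4 applies: 4 + 3 = 7.
§5 applies: 7 + 1 = 8.
§6 applies (level before this adjustment is 8 < 13, so +1): 8 + 1 = 9.
§8 applies: 9 − 2 = 7.
Final offense level: 7.
Criminal history: 11 prior points → Category II (2-11).
Level 7 falls in the 4-8 band.
Grid: Level 4-8 × Category II = 15-26 months.

15-26 months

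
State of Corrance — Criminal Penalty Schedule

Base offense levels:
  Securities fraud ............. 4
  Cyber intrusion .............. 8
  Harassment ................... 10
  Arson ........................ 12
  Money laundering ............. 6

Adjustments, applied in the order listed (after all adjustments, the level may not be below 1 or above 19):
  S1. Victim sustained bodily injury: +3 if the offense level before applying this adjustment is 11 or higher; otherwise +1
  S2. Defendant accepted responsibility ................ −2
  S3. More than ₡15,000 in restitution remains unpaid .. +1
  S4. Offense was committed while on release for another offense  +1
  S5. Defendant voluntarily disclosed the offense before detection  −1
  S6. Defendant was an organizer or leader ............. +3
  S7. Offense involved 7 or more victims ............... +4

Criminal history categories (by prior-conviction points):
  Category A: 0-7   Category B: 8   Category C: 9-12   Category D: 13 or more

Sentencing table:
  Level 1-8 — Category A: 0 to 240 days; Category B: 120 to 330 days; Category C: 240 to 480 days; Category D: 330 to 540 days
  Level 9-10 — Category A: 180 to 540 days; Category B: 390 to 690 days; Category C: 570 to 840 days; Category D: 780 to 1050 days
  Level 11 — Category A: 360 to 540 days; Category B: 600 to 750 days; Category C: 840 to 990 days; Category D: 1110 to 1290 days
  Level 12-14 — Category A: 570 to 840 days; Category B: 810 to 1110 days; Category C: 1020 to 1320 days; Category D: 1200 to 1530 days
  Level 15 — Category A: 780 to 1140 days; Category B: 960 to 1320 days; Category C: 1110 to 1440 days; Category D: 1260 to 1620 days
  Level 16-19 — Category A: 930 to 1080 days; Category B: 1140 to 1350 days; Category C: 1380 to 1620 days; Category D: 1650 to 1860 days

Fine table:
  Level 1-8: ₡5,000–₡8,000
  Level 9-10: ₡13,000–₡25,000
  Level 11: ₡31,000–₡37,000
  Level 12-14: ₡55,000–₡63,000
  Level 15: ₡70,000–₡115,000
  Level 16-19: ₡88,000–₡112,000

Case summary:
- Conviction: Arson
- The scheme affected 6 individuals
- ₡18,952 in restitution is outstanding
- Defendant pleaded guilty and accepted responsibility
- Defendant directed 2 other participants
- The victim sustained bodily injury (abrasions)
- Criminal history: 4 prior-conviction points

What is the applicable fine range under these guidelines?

₡88,000–₡112,000

Base offense level for arson: 12.
S1 applies (level before this adjustment is 12 ≥ 11, so +3): 12 + 3 = 15.
S2 applies: 15 − 2 = 13.
S3 applies: 13 + 1 = 14.
S4 does not apply.
S6 applies: 14 + 3 = 17.
Final offense level: 17.
Level 17 falls in the 16-19 band.
Fine table: Level 16-19 → ₡88,000–₡112,000.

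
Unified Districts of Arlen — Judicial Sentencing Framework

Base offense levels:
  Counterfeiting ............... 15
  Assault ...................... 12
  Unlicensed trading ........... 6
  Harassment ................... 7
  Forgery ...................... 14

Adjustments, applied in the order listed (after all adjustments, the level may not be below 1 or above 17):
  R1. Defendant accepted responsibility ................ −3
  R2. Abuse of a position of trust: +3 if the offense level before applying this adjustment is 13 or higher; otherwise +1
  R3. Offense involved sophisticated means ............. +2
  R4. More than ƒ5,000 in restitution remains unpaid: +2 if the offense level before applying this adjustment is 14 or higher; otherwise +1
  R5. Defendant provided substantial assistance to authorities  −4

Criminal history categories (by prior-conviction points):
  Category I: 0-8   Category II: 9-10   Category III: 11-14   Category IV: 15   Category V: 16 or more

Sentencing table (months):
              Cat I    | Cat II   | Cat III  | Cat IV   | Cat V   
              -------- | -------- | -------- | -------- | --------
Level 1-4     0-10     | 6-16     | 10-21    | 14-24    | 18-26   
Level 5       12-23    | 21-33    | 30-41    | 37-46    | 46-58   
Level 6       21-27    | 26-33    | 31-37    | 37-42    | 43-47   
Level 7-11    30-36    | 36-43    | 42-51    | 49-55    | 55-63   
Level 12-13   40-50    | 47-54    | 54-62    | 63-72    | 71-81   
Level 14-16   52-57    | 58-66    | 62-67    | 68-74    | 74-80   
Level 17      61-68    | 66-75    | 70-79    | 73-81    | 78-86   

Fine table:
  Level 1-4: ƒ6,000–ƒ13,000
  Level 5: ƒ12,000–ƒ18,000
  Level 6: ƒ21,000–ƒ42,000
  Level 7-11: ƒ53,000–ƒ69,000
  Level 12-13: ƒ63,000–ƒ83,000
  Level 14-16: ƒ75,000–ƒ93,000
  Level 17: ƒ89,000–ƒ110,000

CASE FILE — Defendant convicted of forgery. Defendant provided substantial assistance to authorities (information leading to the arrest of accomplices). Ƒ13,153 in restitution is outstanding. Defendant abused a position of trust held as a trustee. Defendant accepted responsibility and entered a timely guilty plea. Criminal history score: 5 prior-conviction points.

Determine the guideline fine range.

ƒ53,000–ƒ69,000

Base offense level for forgery: 14.
R1 applies: 14 − 3 = 11.
R2 applies (level before this adjustment is 11 < 13, so +1): 11 + 1 = 12.
R3 does not apply.
R4 applies (level before this adjustment is 12 < 14, so +1): 12 + 1 = 13.
R5 applies: 13 − 4 = 9.
Final offense level: 9.
Level 9 falls in the 7-11 band.
Fine table: Level 7-11 → ƒ53,000–ƒ69,000.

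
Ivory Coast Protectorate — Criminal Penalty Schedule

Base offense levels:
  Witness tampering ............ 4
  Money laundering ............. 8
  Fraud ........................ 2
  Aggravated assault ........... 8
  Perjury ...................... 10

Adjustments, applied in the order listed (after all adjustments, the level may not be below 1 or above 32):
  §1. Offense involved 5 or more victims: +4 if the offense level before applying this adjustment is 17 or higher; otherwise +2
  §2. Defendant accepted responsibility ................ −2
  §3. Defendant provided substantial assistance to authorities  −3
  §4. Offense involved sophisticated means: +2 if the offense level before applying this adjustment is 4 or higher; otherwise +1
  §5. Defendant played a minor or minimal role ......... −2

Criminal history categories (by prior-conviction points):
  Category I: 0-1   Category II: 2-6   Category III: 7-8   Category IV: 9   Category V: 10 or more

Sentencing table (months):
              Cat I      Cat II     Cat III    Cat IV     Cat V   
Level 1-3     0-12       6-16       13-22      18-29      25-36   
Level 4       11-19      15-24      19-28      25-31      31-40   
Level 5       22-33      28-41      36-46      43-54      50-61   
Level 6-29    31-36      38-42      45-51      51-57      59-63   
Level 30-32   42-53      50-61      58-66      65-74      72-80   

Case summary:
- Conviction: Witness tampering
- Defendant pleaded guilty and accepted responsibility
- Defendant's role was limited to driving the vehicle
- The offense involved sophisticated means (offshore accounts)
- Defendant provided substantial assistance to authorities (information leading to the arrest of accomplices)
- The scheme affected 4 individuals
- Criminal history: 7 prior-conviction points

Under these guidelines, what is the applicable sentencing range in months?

13-22 months

Base offense level for witness tampering: 4.
§1 does not apply.
§2 applies: 4 − 2 = 2.
§3 applies: 2 − 3 = -1.
§4 applies (level before this adjustment is -1 < 4, so +1): -1 + 1 = 0.
§5 applies: 0 − 2 = -2.
Level -2 is below the minimum of 1; floored at 1.
Final offense level: 1.
Criminal history: 7 prior points → Category III (7-8).
Level 1 falls in the 1-3 band.
Grid: Level 1-3 × Category III = 13-22 months.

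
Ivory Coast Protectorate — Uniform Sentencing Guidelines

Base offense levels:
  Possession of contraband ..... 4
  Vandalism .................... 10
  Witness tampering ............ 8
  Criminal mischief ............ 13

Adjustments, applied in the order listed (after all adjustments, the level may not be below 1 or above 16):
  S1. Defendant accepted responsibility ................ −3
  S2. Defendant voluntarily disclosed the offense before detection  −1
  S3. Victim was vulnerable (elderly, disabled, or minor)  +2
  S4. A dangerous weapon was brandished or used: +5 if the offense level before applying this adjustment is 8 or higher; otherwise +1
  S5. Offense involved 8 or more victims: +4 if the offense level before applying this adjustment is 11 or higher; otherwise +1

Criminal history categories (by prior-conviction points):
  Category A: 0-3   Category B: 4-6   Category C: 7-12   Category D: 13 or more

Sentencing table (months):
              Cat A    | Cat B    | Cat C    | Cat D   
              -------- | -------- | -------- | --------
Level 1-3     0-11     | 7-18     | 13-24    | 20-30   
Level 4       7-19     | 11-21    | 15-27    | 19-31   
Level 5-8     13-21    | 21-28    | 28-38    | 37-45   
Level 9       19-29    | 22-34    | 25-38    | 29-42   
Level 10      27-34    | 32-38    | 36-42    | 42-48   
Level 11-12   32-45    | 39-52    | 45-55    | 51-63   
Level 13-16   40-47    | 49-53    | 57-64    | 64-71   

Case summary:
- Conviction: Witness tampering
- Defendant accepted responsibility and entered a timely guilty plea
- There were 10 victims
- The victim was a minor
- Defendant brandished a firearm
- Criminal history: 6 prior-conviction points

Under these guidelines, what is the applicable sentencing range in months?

22-34 months

Base offense level for witness tampering: 8.
S1 applies: 8 − 3 = 5.
S3 applies: 5 + 2 = 7.
S4 applies (level before this adjustment is 7 < 8, so +1): 7 + 1 = 8.
S5 applies (level before this adjustment is 8 < 11, so +1): 8 + 1 = 9.
Final offense level: 9.
Criminal history: 6 prior points → Category B (4-6).
Level 9 falls in the 9 band.
Grid: Level 9 × Category B = 22-34 months.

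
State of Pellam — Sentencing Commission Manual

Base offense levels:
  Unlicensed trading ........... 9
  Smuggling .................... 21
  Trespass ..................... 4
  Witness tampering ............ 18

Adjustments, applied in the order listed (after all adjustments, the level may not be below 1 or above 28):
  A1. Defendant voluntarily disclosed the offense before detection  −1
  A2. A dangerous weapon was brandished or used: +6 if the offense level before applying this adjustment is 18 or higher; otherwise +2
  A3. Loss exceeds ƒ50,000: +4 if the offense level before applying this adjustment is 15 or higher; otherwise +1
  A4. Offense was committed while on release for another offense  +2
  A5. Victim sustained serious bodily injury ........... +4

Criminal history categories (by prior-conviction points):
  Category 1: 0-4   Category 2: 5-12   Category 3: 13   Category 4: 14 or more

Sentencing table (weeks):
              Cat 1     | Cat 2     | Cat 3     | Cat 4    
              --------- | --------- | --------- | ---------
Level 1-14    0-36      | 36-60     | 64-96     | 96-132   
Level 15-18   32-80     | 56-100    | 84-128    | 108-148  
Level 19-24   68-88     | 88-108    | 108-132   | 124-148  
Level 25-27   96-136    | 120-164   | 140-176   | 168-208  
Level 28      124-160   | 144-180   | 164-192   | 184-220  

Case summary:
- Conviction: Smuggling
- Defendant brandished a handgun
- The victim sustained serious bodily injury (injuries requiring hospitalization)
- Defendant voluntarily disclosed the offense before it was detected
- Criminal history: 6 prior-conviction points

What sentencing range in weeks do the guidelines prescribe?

Base offense level for smuggling: 21.
A1 applies: 21 − 1 = 20.
A2 applies (level before this adjustment is 20 ≥ 18, so +6): 20 + 6 = 26.
A3 does not apply.
A4 does not apply.
A5 applies: 26 + 4 = 30.
Level 30 exceeds the maximum of 28; capped at 28.
Final offense level: 28.
Criminal history: 6 prior points → Category 2 (5-12).
Level 28 falls in the 28 band.
Grid: Level 28 × Category 2 = 144-180 weeks.

144-180 weeks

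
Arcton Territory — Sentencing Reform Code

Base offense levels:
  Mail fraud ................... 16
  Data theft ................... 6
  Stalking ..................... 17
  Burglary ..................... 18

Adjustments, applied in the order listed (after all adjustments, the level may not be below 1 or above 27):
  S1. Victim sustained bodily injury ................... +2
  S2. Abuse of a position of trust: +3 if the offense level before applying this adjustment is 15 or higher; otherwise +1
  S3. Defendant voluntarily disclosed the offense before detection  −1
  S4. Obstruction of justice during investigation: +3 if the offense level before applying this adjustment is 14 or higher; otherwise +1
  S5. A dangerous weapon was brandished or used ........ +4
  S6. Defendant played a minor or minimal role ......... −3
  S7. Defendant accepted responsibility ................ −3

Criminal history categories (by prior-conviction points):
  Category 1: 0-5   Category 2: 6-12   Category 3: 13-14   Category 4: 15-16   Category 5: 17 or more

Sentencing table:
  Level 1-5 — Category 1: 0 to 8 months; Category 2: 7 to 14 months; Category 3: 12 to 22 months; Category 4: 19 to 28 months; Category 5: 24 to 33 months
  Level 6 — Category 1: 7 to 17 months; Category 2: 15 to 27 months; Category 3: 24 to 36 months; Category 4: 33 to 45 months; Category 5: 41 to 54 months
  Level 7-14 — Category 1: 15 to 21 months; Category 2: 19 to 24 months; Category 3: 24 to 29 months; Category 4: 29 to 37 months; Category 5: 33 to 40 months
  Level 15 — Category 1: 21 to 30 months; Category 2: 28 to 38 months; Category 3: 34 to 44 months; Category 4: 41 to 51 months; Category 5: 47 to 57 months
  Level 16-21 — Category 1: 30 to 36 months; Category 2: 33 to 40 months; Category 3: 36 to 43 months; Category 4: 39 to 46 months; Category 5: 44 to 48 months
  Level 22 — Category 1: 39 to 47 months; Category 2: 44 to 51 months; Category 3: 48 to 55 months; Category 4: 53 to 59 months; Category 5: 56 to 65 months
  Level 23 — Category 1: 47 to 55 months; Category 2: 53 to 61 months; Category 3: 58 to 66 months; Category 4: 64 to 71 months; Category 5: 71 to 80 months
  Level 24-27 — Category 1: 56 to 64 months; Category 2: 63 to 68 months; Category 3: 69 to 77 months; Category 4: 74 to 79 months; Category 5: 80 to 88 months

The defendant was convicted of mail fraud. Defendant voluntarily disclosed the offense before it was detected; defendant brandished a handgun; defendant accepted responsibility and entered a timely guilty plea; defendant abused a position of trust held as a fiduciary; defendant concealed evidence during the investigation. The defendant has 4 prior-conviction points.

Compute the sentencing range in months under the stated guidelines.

39-47 months

Base offense level for mail fraud: 16.
S1 does not apply.
S2 applies (level before this adjustment is 16 ≥ 15, so +3): 16 + 3 = 19.
S3 applies: 19 − 1 = 18.
S4 applies (level before this adjustment is 18 ≥ 14, so +3): 18 + 3 = 21.
S5 applies: 21 + 4 = 25.
S7 applies: 25 − 3 = 22.
Final offense level: 22.
Criminal history: 4 prior points → Category 1 (0-5).
Level 22 falls in the 22 band.
Grid: Level 22 × Category 1 = 39-47 months.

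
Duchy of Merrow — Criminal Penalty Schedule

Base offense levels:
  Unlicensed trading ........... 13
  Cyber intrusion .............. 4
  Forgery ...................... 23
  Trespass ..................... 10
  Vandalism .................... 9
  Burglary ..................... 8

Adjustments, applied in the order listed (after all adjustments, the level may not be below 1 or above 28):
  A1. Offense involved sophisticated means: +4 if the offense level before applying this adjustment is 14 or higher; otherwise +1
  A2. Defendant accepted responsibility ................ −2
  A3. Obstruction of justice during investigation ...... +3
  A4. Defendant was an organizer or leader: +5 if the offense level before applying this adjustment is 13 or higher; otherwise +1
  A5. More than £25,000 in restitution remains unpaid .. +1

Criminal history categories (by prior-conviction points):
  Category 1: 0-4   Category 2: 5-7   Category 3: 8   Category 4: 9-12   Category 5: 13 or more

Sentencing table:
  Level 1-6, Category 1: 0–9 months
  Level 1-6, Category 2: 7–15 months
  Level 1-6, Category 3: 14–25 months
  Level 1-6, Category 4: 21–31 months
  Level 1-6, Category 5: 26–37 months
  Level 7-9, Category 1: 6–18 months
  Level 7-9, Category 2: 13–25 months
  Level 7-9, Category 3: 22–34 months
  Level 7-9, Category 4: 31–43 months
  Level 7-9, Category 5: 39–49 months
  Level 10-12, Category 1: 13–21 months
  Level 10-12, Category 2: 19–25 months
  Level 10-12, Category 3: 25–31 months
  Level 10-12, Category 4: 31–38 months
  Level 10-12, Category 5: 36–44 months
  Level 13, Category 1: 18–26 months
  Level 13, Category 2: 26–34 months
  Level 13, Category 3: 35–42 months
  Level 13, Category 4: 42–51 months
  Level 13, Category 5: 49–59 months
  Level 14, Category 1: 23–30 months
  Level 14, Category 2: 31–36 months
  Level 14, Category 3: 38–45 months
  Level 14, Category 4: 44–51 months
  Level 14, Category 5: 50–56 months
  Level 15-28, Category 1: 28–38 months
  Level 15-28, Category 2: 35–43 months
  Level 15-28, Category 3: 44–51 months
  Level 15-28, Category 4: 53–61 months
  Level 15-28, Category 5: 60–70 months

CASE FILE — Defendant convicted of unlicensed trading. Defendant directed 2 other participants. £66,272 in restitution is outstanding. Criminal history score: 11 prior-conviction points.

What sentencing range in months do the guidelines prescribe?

Base offense level for unlicensed trading: 13.
A2 does not apply.
A3 does not apply.
A4 applies (level before this adjustment is 13 ≥ 13, so +5): 13 + 5 = 18.
A5 applies: 18 + 1 = 19.
Final offense level: 19.
Criminal history: 11 prior points → Category 4 (9-12).
Level 19 falls in the 15-28 band.
Grid: Level 15-28 × Category 4 = 53-61 months.

53-61 months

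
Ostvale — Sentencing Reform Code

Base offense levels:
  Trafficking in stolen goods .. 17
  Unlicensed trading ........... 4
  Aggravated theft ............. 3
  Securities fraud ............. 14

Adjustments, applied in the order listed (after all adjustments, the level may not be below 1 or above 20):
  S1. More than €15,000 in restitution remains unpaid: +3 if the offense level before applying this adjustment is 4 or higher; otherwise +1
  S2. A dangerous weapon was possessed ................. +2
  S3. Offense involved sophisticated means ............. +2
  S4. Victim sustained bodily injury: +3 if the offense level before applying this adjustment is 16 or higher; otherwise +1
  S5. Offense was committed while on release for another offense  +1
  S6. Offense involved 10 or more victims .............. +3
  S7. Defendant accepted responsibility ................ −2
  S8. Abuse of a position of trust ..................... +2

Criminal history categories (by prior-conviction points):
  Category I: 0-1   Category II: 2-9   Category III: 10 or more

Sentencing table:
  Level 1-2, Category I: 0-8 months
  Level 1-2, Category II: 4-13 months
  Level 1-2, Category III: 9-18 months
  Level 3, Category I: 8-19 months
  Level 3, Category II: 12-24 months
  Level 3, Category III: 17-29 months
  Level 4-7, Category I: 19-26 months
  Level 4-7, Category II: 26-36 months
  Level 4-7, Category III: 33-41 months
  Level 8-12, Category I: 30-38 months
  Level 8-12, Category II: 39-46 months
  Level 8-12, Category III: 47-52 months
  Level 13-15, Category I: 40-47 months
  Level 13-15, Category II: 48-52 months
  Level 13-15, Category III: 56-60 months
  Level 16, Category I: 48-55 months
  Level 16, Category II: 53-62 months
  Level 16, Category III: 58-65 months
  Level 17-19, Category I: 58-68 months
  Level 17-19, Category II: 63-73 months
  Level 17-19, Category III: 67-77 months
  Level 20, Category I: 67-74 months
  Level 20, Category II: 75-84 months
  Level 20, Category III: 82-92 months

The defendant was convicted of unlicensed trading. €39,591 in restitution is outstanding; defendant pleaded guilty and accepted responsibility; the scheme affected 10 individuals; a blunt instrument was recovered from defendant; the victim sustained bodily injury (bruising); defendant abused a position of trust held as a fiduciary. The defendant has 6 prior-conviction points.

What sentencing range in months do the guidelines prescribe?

Base offense level for unlicensed trading: 4.
S1 applies (level before this adjustment is 4 ≥ 4, so +3): 4 + 3 = 7.
S2 applies: 7 + 2 = 9.
S3 does not apply.
S4 applies (level before this adjustment is 9 < 16, so +1): 9 + 1 = 10.
S5 does not apply.
S6 applies: 10 + 3 = 13.
S7 applies: 13 − 2 = 11.
S8 applies: 11 + 2 = 13.
Final offense level: 13.
Criminal history: 6 prior points → Category II (2-9).
Level 13 falls in the 13-15 band.
Grid: Level 13-15 × Category II = 48-52 months.

48-52 months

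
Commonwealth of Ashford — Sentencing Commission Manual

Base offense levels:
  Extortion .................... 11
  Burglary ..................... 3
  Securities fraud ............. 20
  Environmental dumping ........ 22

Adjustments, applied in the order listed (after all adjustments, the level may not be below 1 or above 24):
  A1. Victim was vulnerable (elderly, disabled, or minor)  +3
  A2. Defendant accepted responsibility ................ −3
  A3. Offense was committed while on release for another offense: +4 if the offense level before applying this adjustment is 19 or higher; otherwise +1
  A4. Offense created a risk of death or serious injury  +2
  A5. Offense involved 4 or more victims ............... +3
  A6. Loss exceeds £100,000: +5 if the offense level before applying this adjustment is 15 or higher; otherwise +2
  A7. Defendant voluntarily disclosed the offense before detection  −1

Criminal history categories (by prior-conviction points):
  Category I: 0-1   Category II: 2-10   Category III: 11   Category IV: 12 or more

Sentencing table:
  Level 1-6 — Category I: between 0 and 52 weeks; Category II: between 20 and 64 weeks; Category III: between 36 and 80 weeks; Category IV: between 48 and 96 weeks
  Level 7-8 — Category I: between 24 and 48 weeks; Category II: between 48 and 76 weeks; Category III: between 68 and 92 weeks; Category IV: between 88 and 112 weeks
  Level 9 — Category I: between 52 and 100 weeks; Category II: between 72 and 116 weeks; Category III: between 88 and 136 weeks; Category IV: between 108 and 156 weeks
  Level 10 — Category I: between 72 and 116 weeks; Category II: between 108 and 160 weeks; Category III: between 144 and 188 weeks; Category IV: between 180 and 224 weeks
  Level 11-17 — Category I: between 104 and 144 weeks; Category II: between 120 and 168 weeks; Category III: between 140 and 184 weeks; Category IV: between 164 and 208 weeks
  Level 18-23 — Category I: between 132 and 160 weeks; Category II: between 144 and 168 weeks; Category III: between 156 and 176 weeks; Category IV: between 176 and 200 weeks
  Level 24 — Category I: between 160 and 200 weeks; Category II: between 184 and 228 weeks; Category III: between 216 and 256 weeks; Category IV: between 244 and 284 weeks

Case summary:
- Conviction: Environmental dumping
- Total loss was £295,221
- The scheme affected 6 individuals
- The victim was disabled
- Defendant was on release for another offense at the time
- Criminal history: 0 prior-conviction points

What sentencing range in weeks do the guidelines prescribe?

Base offense level for environmental dumping: 22.
A1 applies: 22 + 3 = 25.
A2 does not apply.
A3 applies (level before this adjustment is 25 ≥ 19, so +4): 25 + 4 = 29.
A4 does not apply.
A5 applies: 29 + 3 = 32.
A6 applies (level before this adjustment is 32 ≥ 15, so +5): 32 + 5 = 37.
A7 does not apply.
Level 37 exceeds the maximum of 24; capped at 24.
Final offense level: 24.
Criminal history: 0 prior points → Category I (0-1).
Level 24 falls in the 24 band.
Grid: Level 24 × Category I = 160-200 weeks.

160-200 weeks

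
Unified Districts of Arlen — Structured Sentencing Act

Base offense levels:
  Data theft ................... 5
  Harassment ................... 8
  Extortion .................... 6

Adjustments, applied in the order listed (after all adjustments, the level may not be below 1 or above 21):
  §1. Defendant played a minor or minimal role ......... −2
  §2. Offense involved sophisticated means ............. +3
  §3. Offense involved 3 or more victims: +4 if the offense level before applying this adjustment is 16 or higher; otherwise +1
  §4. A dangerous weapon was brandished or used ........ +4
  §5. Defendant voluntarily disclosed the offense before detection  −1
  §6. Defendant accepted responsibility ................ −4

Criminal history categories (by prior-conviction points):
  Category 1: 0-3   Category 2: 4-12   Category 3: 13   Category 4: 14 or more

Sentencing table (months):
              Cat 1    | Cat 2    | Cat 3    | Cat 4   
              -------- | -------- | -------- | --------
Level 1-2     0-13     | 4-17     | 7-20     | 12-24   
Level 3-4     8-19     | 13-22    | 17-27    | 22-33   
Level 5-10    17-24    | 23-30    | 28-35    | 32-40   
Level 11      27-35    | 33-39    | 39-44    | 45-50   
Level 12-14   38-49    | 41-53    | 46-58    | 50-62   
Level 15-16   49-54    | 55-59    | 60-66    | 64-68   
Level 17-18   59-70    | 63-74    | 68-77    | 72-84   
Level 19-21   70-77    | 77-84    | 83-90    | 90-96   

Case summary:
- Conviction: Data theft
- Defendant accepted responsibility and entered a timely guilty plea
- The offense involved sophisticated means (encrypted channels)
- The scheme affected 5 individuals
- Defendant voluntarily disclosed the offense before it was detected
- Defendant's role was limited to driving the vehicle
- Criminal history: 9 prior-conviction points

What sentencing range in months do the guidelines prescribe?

Base offense level for data theft: 5.
§1 applies: 5 − 2 = 3.
§2 applies: 3 + 3 = 6.
§3 applies (level before this adjustment is 6 < 16, so +1): 6 + 1 = 7.
§5 applies: 7 − 1 = 6.
§6 applies: 6 − 4 = 2.
Final offense level: 2.
Criminal history: 9 prior points → Category 2 (4-12).
Level 2 falls in the 1-2 band.
Grid: Level 1-2 × Category 2 = 4-17 months.

4-17 months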